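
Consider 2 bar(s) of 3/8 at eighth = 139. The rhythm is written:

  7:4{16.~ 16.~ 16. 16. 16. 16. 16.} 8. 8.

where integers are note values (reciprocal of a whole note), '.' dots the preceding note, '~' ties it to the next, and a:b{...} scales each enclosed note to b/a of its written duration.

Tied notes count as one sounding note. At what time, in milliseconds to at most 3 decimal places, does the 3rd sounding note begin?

1. 0.0ms @ 0 + 554.985ms (9/7)
2. 554.985ms @ 9/7 + 184.995ms (3/7)
3. 739.979ms @ 12/7 + 184.995ms (3/7)
4. 924.974ms @ 15/7 + 184.995ms (3/7)
5. 1109.969ms @ 18/7 + 184.995ms (3/7)
6. 1294.964ms @ 3 + 647.482ms (3/2)
7. 1942.446ms @ 9/2 + 647.482ms (3/2)

note 3 onset = 12/7b = 739.979ms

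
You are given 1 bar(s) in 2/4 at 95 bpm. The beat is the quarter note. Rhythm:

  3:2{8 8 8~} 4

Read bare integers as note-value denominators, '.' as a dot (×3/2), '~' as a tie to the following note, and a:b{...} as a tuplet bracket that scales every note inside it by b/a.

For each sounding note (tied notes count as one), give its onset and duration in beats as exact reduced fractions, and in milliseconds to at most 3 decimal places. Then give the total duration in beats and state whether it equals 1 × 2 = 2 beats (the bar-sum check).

1) 0.0ms=0b +210.526ms=1/3b
2) 210.526ms=1/3b +210.526ms=1/3b
3) 421.053ms=2/3b +842.105ms=4/3b
Σ=2b of 2 (95bpm 2/4) — PASS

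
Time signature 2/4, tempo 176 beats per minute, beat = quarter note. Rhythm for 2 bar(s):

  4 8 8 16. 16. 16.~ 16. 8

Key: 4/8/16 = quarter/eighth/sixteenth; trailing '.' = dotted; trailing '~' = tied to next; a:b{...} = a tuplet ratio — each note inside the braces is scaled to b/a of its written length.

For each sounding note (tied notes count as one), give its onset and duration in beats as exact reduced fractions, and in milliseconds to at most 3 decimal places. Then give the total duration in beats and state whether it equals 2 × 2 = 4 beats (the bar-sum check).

1) 0.0ms=0b +340.909ms=1b
2) 340.909ms=1b +170.455ms=1/2b
3) 511.364ms=3/2b +170.455ms=1/2b
4) 681.818ms=2b +127.841ms=3/8b
5) 809.659ms=19/8b +127.841ms=3/8b
6) 937.5ms=11/4b +255.682ms=3/4b
7) 1193.182ms=7/2b +170.455ms=1/2b
Σ=4b of 4 (176bpm 2/4) — PASS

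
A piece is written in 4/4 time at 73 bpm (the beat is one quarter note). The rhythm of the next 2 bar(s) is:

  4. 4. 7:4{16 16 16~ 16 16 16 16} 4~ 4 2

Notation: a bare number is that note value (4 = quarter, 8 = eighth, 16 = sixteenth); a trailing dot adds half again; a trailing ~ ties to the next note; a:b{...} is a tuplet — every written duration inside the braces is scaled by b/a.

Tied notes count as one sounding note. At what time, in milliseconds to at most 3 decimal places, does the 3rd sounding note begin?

1. 0.0ms @ 0 + 1232.877ms (3/2)
2. 1232.877ms @ 3/2 + 1232.877ms (3/2)
3. 2465.753ms @ 3 + 117.417ms (1/7)
4. 2583.17ms @ 22/7 + 117.417ms (1/7)
5. 2700.587ms @ 23/7 + 234.834ms (2/7)
6. 2935.421ms @ 25/7 + 117.417ms (1/7)
7. 3052.838ms @ 26/7 + 117.417ms (1/7)
8. 3170.254ms @ 27/7 + 117.417ms (1/7)
9. 3287.671ms @ 4 + 1643.836ms (2)
10. 4931.507ms @ 6 + 1643.836ms (2)

note 3 onset = 3b = 2465.753ms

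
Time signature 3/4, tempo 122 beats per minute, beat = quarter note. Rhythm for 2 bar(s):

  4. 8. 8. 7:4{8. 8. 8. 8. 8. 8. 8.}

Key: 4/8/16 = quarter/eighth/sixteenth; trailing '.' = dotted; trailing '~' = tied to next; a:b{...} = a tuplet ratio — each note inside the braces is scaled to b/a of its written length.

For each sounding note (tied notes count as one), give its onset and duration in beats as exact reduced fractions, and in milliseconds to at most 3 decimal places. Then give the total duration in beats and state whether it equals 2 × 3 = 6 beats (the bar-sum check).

1) 0.0ms=0b +737.705ms=3/2b
2) 737.705ms=3/2b +368.852ms=3/4b
3) 1106.557ms=9/4b +368.852ms=3/4b
4) 1475.41ms=3b +210.773ms=3/7b
5) 1686.183ms=24/7b +210.773ms=3/7b
6) 1896.956ms=27/7b +210.773ms=3/7b
7) 2107.728ms=30/7b +210.773ms=3/7b
8) 2318.501ms=33/7b +210.773ms=3/7b
9) 2529.274ms=36/7b +210.773ms=3/7b
10) 2740.047ms=39/7b +210.773ms=3/7b
Σ=6b of 6 (122bpm 3/4) — PASS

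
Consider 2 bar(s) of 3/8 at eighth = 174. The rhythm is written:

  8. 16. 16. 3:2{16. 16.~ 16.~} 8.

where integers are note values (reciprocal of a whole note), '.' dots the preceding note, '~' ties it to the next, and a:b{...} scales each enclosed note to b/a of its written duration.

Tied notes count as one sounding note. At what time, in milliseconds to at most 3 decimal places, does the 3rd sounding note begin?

note 3 onset = 9/4b = 775.862ms

1. 0.0ms @ 0 + 517.241ms (3/2)
2. 517.241ms @ 3/2 + 258.621ms (3/4)
3. 775.862ms @ 9/4 + 258.621ms (3/4)
4. 1034.483ms @ 3 + 172.414ms (1/2)
5. 1206.897ms @ 7/2 + 862.069ms (5/2)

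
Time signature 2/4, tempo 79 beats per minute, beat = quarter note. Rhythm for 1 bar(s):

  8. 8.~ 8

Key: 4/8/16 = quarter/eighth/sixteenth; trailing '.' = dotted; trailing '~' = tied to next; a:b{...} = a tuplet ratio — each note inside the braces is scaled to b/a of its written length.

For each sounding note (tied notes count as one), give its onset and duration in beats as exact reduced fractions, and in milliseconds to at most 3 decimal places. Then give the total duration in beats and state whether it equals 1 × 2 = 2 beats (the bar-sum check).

1) 0.0ms=0b +569.62ms=3/4b
2) 569.62ms=3/4b +949.367ms=5/4b
Σ=2b of 2 (79bpm 2/4) — PASS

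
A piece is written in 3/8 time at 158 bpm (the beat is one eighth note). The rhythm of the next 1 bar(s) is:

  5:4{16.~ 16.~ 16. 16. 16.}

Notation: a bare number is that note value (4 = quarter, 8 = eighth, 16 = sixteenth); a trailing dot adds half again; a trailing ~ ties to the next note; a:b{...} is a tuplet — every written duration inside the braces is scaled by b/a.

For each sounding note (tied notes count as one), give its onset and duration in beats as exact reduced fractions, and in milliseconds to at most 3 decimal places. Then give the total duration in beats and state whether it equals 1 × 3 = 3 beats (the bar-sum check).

1) 0.0ms=0b +683.544ms=9/5b
2) 683.544ms=9/5b +227.848ms=3/5b
3) 911.392ms=12/5b +227.848ms=3/5b
Σ=3b of 3 (158bpm 3/8) — PASS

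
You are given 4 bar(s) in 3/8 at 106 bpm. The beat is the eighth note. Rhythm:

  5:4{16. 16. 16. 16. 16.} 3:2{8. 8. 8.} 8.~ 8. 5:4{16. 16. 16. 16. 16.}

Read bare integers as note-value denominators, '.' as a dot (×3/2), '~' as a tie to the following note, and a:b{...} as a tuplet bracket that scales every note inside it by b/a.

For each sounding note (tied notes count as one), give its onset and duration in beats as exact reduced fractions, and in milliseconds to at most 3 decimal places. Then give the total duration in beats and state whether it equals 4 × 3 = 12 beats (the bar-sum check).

1) 0.0ms=0b +339.623ms=3/5b
2) 339.623ms=3/5b +339.623ms=3/5b
3) 679.245ms=6/5b +339.623ms=3/5b
4) 1018.868ms=9/5b +339.623ms=3/5b
5) 1358.491ms=12/5b +339.623ms=3/5b
6) 1698.113ms=3b +566.038ms=1b
7) 2264.151ms=4b +566.038ms=1b
8) 2830.189ms=5b +566.038ms=1b
9) 3396.226ms=6b +1698.113ms=3b
10) 5094.34ms=9b +339.623ms=3/5b
11) 5433.962ms=48/5b +339.623ms=3/5b
12) 5773.585ms=51/5b +339.623ms=3/5b
13) 6113.208ms=54/5b +339.623ms=3/5b
14) 6452.83ms=57/5b +339.623ms=3/5b
Σ=12b of 12 (106bpm 3/8) — PASS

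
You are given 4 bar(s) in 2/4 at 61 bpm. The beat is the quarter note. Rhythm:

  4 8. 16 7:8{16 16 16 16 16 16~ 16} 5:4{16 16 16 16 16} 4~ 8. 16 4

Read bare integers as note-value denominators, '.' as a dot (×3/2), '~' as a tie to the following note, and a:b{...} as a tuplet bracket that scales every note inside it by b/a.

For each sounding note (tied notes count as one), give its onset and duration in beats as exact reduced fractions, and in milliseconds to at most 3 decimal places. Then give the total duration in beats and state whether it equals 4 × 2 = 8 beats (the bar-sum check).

1) 0.0ms=0b +983.607ms=1b
2) 983.607ms=1b +737.705ms=3/4b
3) 1721.311ms=7/4b +245.902ms=1/4b
4) 1967.213ms=2b +281.03ms=2/7b
5) 2248.244ms=16/7b +281.03ms=2/7b
6) 2529.274ms=18/7b +281.03ms=2/7b
7) 2810.304ms=20/7b +281.03ms=2/7b
8) 3091.335ms=22/7b +281.03ms=2/7b
9) 3372.365ms=24/7b +562.061ms=4/7b
10) 3934.426ms=4b +196.721ms=1/5b
11) 4131.148ms=21/5b +196.721ms=1/5b
12) 4327.869ms=22/5b +196.721ms=1/5b
13) 4524.59ms=23/5b +196.721ms=1/5b
14) 4721.311ms=24/5b +196.721ms=1/5b
15) 4918.033ms=5b +1721.311ms=7/4b
16) 6639.344ms=27/4b +245.902ms=1/4b
17) 6885.246ms=7b +983.607ms=1b
Σ=8b of 8 (61bpm 2/4) — PASS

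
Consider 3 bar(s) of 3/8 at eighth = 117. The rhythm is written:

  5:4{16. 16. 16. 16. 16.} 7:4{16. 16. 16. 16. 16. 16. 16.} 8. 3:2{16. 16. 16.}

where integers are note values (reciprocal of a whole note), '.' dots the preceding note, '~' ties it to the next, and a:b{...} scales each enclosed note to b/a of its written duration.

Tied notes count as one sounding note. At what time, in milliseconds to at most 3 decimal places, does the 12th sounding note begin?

note 12 onset = 39/7b = 2857.143ms

1. 0.0ms @ 0 + 307.692ms (3/5)
2. 307.692ms @ 3/5 + 307.692ms (3/5)
3. 615.385ms @ 6/5 + 307.692ms (3/5)
4. 923.077ms @ 9/5 + 307.692ms (3/5)
5. 1230.769ms @ 12/5 + 307.692ms (3/5)
6. 1538.462ms @ 3 + 219.78ms (3/7)
7. 1758.242ms @ 24/7 + 219.78ms (3/7)
8. 1978.022ms @ 27/7 + 219.78ms (3/7)
9. 2197.802ms @ 30/7 + 219.78ms (3/7)
10. 2417.582ms @ 33/7 + 219.78ms (3/7)
11. 2637.363ms @ 36/7 + 219.78ms (3/7)
12. 2857.143ms @ 39/7 + 219.78ms (3/7)
13. 3076.923ms @ 6 + 769.231ms (3/2)
14. 3846.154ms @ 15/2 + 256.41ms (1/2)
15. 4102.564ms @ 8 + 256.41ms (1/2)
16. 4358.974ms @ 17/2 + 256.41ms (1/2)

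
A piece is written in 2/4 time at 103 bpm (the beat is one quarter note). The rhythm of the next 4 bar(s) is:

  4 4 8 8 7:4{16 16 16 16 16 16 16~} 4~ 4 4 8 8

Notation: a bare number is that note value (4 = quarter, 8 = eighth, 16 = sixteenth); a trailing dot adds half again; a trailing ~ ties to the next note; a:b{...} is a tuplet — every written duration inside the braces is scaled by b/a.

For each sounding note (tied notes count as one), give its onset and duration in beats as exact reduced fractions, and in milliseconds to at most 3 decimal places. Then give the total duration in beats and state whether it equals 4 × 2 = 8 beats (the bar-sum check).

1) 0.0ms=0b +582.524ms=1b
2) 582.524ms=1b +582.524ms=1b
3) 1165.049ms=2b +291.262ms=1/2b
4) 1456.311ms=5/2b +291.262ms=1/2b
5) 1747.573ms=3b +83.218ms=1/7b
6) 1830.791ms=22/7b +83.218ms=1/7b
7) 1914.008ms=23/7b +83.218ms=1/7b
8) 1997.226ms=24/7b +83.218ms=1/7b
9) 2080.444ms=25/7b +83.218ms=1/7b
10) 2163.662ms=26/7b +83.218ms=1/7b
11) 2246.879ms=27/7b +1248.266ms=15/7b
12) 3495.146ms=6b +582.524ms=1b
13) 4077.67ms=7b +291.262ms=1/2b
14) 4368.932ms=15/2b +291.262ms=1/2b
Σ=8b of 8 (103bpm 2/4) — PASS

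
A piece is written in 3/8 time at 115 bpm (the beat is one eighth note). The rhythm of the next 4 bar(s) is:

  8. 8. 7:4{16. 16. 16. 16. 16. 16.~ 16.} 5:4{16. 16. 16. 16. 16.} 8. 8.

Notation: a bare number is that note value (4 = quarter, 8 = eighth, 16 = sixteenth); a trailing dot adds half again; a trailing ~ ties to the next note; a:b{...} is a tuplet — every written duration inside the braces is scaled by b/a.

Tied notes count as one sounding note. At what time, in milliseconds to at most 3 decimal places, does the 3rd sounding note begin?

1. 0.0ms @ 0 + 782.609ms (3/2)
2. 782.609ms @ 3/2 + 782.609ms (3/2)
3. 1565.217ms @ 3 + 223.602ms (3/7)
4. 1788.82ms @ 24/7 + 223.602ms (3/7)
5. 2012.422ms @ 27/7 + 223.602ms (3/7)
6. 2236.025ms @ 30/7 + 223.602ms (3/7)
7. 2459.627ms @ 33/7 + 223.602ms (3/7)
8. 2683.23ms @ 36/7 + 447.205ms (6/7)
9. 3130.435ms @ 6 + 313.043ms (3/5)
10. 3443.478ms @ 33/5 + 313.043ms (3/5)
11. 3756.522ms @ 36/5 + 313.043ms (3/5)
12. 4069.565ms @ 39/5 + 313.043ms (3/5)
13. 4382.609ms @ 42/5 + 313.043ms (3/5)
14. 4695.652ms @ 9 + 782.609ms (3/2)
15. 5478.261ms @ 21/2 + 782.609ms (3/2)

note 3 onset = 3b = 1565.217ms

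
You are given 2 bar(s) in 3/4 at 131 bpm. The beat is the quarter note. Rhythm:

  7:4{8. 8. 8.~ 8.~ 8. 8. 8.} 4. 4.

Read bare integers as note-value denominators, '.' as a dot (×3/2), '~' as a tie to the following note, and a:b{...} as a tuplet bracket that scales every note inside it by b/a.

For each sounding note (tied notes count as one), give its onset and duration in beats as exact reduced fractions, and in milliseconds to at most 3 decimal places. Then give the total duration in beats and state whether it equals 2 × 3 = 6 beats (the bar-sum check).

1) 0.0ms=0b +196.292ms=3/7b
2) 196.292ms=3/7b +196.292ms=3/7b
3) 392.585ms=6/7b +588.877ms=9/7b
4) 981.461ms=15/7b +196.292ms=3/7b
5) 1177.754ms=18/7b +196.292ms=3/7b
6) 1374.046ms=3b +687.023ms=3/2b
7) 2061.069ms=9/2b +687.023ms=3/2b
Σ=6b of 6 (131bpm 3/4) — PASS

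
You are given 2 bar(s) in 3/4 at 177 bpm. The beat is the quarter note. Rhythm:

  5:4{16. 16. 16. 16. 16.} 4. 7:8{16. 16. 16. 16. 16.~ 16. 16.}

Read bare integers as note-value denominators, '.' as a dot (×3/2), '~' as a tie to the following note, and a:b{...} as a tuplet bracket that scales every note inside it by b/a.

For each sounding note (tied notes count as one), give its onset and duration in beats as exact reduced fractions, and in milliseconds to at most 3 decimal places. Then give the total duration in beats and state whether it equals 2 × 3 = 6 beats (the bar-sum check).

1) 0.0ms=0b +101.695ms=3/10b
2) 101.695ms=3/10b +101.695ms=3/10b
3) 203.39ms=3/5b +101.695ms=3/10b
4) 305.085ms=9/10b +101.695ms=3/10b
5) 406.78ms=6/5b +101.695ms=3/10b
6) 508.475ms=3/2b +508.475ms=3/2b
7) 1016.949ms=3b +145.278ms=3/7b
8) 1162.228ms=24/7b +145.278ms=3/7b
9) 1307.506ms=27/7b +145.278ms=3/7b
10) 1452.785ms=30/7b +145.278ms=3/7b
11) 1598.063ms=33/7b +290.557ms=6/7b
12) 1888.62ms=39/7b +145.278ms=3/7b
Σ=6b of 6 (177bpm 3/4) — PASS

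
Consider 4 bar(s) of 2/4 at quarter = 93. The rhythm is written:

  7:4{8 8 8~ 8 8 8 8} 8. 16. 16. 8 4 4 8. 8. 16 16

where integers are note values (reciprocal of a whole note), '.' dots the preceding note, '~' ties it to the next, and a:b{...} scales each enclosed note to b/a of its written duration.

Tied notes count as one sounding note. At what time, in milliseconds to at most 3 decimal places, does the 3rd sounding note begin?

1. 0.0ms @ 0 + 184.332ms (2/7)
2. 184.332ms @ 2/7 + 184.332ms (2/7)
3. 368.664ms @ 4/7 + 368.664ms (4/7)
4. 737.327ms @ 8/7 + 184.332ms (2/7)
5. 921.659ms @ 10/7 + 184.332ms (2/7)
6. 1105.991ms @ 12/7 + 184.332ms (2/7)
7. 1290.323ms @ 2 + 483.871ms (3/4)
8. 1774.194ms @ 11/4 + 241.935ms (3/8)
9. 2016.129ms @ 25/8 + 241.935ms (3/8)
10. 2258.065ms @ 7/2 + 322.581ms (1/2)
11. 2580.645ms @ 4 + 645.161ms (1)
12. 3225.806ms @ 5 + 645.161ms (1)
13. 3870.968ms @ 6 + 483.871ms (3/4)
14. 4354.839ms @ 27/4 + 483.871ms (3/4)
15. 4838.71ms @ 15/2 + 161.29ms (1/4)
16. 5000.0ms @ 31/4 + 161.29ms (1/4)

note 3 onset = 4/7b = 368.664ms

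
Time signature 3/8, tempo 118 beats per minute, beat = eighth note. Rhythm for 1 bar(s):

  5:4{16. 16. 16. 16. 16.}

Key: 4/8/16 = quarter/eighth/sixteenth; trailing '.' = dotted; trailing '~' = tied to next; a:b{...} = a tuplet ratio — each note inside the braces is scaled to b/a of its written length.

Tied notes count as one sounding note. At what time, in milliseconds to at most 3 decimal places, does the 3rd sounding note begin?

note 3 onset = 6/5b = 610.169ms

1. 0.0ms @ 0 + 305.085ms (3/5)
2. 305.085ms @ 3/5 + 305.085ms (3/5)
3. 610.169ms @ 6/5 + 305.085ms (3/5)
4. 915.254ms @ 9/5 + 305.085ms (3/5)
5. 1220.339ms @ 12/5 + 305.085ms (3/5)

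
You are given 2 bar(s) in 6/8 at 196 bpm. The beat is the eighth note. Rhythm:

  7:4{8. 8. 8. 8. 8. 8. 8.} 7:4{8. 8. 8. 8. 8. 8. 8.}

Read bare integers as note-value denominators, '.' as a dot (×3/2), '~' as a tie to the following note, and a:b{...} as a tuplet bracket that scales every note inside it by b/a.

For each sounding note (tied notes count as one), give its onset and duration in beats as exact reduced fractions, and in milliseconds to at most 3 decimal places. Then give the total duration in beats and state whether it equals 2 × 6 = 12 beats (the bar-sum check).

1) 0.0ms=0b +262.391ms=6/7b
2) 262.391ms=6/7b +262.391ms=6/7b
3) 524.781ms=12/7b +262.391ms=6/7b
4) 787.172ms=18/7b +262.391ms=6/7b
5) 1049.563ms=24/7b +262.391ms=6/7b
6) 1311.953ms=30/7b +262.391ms=6/7b
7) 1574.344ms=36/7b +262.391ms=6/7b
8) 1836.735ms=6b +262.391ms=6/7b
9) 2099.125ms=48/7b +262.391ms=6/7b
10) 2361.516ms=54/7b +262.391ms=6/7b
11) 2623.907ms=60/7b +262.391ms=6/7b
12) 2886.297ms=66/7b +262.391ms=6/7b
13) 3148.688ms=72/7b +262.391ms=6/7b
14) 3411.079ms=78/7b +262.391ms=6/7b
Σ=12b of 12 (196bpm 6/8) — PASS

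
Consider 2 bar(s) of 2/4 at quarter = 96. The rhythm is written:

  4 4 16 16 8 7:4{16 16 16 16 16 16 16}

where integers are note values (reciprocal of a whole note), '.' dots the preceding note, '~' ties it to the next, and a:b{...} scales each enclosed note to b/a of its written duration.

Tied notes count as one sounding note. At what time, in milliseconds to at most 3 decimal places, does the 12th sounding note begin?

1. 0.0ms @ 0 + 625.0ms (1)
2. 625.0ms @ 1 + 625.0ms (1)
3. 1250.0ms @ 2 + 156.25ms (1/4)
4. 1406.25ms @ 9/4 + 156.25ms (1/4)
5. 1562.5ms @ 5/2 + 312.5ms (1/2)
6. 1875.0ms @ 3 + 89.286ms (1/7)
7. 1964.286ms @ 22/7 + 89.286ms (1/7)
8. 2053.571ms @ 23/7 + 89.286ms (1/7)
9. 2142.857ms @ 24/7 + 89.286ms (1/7)
10. 2232.143ms @ 25/7 + 89.286ms (1/7)
11. 2321.429ms @ 26/7 + 89.286ms (1/7)
12. 2410.714ms @ 27/7 + 89.286ms (1/7)

note 12 onset = 27/7b = 2410.714ms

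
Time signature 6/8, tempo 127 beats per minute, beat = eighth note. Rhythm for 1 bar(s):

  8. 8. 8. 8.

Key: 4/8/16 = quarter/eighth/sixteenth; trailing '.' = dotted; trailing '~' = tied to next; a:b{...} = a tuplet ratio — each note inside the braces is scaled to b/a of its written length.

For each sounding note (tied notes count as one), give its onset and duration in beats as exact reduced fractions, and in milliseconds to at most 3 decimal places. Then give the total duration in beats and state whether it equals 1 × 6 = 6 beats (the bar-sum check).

1) 0.0ms=0b +708.661ms=3/2b
2) 708.661ms=3/2b +708.661ms=3/2b
3) 1417.323ms=3b +708.661ms=3/2b
4) 2125.984ms=9/2b +708.661ms=3/2b
Σ=6b of 6 (127bpm 6/8) — PASS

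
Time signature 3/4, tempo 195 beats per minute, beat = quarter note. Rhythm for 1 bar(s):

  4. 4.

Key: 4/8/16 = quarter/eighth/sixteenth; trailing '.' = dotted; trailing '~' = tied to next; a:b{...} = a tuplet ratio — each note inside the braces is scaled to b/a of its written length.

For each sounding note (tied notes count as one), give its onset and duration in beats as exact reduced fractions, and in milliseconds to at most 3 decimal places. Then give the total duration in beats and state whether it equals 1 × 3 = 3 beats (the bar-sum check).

1) 0.0ms=0b +461.538ms=3/2b
2) 461.538ms=3/2b +461.538ms=3/2b
Σ=3b of 3 (195bpm 3/4) — PASS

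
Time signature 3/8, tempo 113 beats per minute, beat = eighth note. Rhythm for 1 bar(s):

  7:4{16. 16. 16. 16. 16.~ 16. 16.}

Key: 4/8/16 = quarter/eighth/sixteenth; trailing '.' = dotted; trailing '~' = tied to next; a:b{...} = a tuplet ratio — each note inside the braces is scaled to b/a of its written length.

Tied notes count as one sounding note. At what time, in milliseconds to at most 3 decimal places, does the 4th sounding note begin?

1. 0.0ms @ 0 + 227.56ms (3/7)
2. 227.56ms @ 3/7 + 227.56ms (3/7)
3. 455.12ms @ 6/7 + 227.56ms (3/7)
4. 682.68ms @ 9/7 + 227.56ms (3/7)
5. 910.24ms @ 12/7 + 455.12ms (6/7)
6. 1365.36ms @ 18/7 + 227.56ms (3/7)

note 4 onset = 9/7b = 682.68ms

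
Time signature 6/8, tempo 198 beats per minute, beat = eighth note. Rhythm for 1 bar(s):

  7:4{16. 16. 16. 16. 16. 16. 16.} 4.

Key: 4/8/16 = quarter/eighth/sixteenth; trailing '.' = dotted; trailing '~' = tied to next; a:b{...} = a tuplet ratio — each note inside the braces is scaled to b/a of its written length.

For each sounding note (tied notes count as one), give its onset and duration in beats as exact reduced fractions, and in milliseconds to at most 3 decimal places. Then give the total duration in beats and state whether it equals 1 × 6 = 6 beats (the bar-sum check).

1) 0.0ms=0b +129.87ms=3/7b
2) 129.87ms=3/7b +129.87ms=3/7b
3) 259.74ms=6/7b +129.87ms=3/7b
4) 389.61ms=9/7b +129.87ms=3/7b
5) 519.481ms=12/7b +129.87ms=3/7b
6) 649.351ms=15/7b +129.87ms=3/7b
7) 779.221ms=18/7b +129.87ms=3/7b
8) 909.091ms=3b +909.091ms=3b
Σ=6b of 6 (198bpm 6/8) — PASS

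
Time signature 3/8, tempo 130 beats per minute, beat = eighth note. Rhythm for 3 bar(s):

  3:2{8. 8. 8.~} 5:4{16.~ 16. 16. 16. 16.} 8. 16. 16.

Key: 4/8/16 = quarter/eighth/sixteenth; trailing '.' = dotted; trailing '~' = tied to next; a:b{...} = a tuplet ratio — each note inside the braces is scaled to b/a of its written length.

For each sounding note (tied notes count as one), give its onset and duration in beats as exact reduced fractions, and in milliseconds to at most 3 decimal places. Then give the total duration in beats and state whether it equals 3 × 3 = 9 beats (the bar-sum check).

1) 0.0ms=0b +461.538ms=1b
2) 461.538ms=1b +461.538ms=1b
3) 923.077ms=2b +1015.385ms=11/5b
4) 1938.462ms=21/5b +276.923ms=3/5b
5) 2215.385ms=24/5b +276.923ms=3/5b
6) 2492.308ms=27/5b +276.923ms=3/5b
7) 2769.231ms=6b +692.308ms=3/2b
8) 3461.538ms=15/2b +346.154ms=3/4b
9) 3807.692ms=33/4b +346.154ms=3/4b
Σ=9b of 9 (130bpm 3/8) — PASS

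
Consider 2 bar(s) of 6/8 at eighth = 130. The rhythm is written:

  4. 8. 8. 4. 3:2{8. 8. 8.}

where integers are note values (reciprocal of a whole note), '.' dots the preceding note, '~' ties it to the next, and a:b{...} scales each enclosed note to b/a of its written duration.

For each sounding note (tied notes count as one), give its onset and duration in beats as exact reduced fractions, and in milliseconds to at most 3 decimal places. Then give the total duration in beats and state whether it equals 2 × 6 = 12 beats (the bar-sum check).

1) 0.0ms=0b +1384.615ms=3b
2) 1384.615ms=3b +692.308ms=3/2b
3) 2076.923ms=9/2b +692.308ms=3/2b
4) 2769.231ms=6b +1384.615ms=3b
5) 4153.846ms=9b +461.538ms=1b
6) 4615.385ms=10b +461.538ms=1b
7) 5076.923ms=11b +461.538ms=1b
Σ=12b of 12 (130bpm 6/8) — PASS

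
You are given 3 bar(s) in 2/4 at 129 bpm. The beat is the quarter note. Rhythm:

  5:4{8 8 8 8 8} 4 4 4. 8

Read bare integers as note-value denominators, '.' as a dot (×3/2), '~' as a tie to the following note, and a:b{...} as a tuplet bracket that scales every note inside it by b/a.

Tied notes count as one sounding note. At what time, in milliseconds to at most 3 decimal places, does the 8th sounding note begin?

note 8 onset = 4b = 1860.465ms

1. 0.0ms @ 0 + 186.047ms (2/5)
2. 186.047ms @ 2/5 + 186.047ms (2/5)
3. 372.093ms @ 4/5 + 186.047ms (2/5)
4. 558.14ms @ 6/5 + 186.047ms (2/5)
5. 744.186ms @ 8/5 + 186.047ms (2/5)
6. 930.233ms @ 2 + 465.116ms (1)
7. 1395.349ms @ 3 + 465.116ms (1)
8. 1860.465ms @ 4 + 697.674ms (3/2)
9. 2558.14ms @ 11/2 + 232.558ms (1/2)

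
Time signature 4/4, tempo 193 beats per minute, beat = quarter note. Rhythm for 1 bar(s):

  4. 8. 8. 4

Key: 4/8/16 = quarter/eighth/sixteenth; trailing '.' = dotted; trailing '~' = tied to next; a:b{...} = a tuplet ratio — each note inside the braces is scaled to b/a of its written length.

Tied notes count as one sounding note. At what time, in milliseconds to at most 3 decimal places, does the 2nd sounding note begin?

note 2 onset = 3/2b = 466.321ms

1. 0.0ms @ 0 + 466.321ms (3/2)
2. 466.321ms @ 3/2 + 233.161ms (3/4)
3. 699.482ms @ 9/4 + 233.161ms (3/4)
4. 932.642ms @ 3 + 310.881ms (1)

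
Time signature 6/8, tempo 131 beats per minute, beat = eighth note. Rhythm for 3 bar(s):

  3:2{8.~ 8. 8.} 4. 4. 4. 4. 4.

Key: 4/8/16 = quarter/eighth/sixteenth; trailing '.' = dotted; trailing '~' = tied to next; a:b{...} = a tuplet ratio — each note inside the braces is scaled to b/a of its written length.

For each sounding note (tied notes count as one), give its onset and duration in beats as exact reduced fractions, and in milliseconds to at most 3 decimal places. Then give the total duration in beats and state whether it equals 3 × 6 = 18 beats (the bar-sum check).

1) 0.0ms=0b +916.031ms=2b
2) 916.031ms=2b +458.015ms=1b
3) 1374.046ms=3b +1374.046ms=3b
4) 2748.092ms=6b +1374.046ms=3b
5) 4122.137ms=9b +1374.046ms=3b
6) 5496.183ms=12b +1374.046ms=3b
7) 6870.229ms=15b +1374.046ms=3b
Σ=18b of 18 (131bpm 6/8) — PASS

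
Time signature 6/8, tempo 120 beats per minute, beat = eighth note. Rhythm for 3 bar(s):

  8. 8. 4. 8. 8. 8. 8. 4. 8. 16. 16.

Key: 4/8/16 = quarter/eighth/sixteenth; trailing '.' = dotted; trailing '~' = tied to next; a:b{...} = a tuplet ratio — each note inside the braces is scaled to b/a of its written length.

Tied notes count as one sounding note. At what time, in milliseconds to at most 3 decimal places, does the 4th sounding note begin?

note 4 onset = 6b = 3000.0ms

1. 0.0ms @ 0 + 750.0ms (3/2)
2. 750.0ms @ 3/2 + 750.0ms (3/2)
3. 1500.0ms @ 3 + 1500.0ms (3)
4. 3000.0ms @ 6 + 750.0ms (3/2)
5. 3750.0ms @ 15/2 + 750.0ms (3/2)
6. 4500.0ms @ 9 + 750.0ms (3/2)
7. 5250.0ms @ 21/2 + 750.0ms (3/2)
8. 6000.0ms @ 12 + 1500.0ms (3)
9. 7500.0ms @ 15 + 750.0ms (3/2)
10. 8250.0ms @ 33/2 + 375.0ms (3/4)
11. 8625.0ms @ 69/4 + 375.0ms (3/4)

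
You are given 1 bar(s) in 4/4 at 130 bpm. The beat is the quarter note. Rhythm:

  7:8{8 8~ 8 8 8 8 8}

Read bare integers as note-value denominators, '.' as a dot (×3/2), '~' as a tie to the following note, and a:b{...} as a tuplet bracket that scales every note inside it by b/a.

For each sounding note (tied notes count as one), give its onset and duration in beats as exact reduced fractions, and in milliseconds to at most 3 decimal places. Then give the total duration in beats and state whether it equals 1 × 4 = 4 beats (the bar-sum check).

1) 0.0ms=0b +263.736ms=4/7b
2) 263.736ms=4/7b +527.473ms=8/7b
3) 791.209ms=12/7b +263.736ms=4/7b
4) 1054.945ms=16/7b +263.736ms=4/7b
5) 1318.681ms=20/7b +263.736ms=4/7b
6) 1582.418ms=24/7b +263.736ms=4/7b
Σ=4b of 4 (130bpm 4/4) — PASS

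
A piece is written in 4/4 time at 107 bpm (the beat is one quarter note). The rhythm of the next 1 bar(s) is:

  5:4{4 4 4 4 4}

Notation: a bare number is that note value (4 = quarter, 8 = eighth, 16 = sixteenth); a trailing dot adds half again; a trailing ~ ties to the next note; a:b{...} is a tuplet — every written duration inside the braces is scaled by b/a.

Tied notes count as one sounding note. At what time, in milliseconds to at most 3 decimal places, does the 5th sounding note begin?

1. 0.0ms @ 0 + 448.598ms (4/5)
2. 448.598ms @ 4/5 + 448.598ms (4/5)
3. 897.196ms @ 8/5 + 448.598ms (4/5)
4. 1345.794ms @ 12/5 + 448.598ms (4/5)
5. 1794.393ms @ 16/5 + 448.598ms (4/5)

note 5 onset = 16/5b = 1794.393ms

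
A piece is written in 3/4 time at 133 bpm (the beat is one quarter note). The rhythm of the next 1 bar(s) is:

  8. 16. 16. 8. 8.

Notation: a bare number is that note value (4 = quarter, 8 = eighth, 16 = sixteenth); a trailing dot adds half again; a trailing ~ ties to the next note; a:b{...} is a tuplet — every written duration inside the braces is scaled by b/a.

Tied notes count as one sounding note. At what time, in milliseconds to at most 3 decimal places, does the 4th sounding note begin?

1. 0.0ms @ 0 + 338.346ms (3/4)
2. 338.346ms @ 3/4 + 169.173ms (3/8)
3. 507.519ms @ 9/8 + 169.173ms (3/8)
4. 676.692ms @ 3/2 + 338.346ms (3/4)
5. 1015.038ms @ 9/4 + 338.346ms (3/4)

note 4 onset = 3/2b = 676.692ms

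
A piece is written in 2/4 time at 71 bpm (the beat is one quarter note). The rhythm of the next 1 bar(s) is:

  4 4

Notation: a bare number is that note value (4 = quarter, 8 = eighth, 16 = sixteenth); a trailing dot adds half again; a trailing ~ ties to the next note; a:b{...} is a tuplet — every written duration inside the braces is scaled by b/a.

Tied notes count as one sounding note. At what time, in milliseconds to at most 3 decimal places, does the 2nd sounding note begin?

note 2 onset = 1b = 845.07ms

1. 0.0ms @ 0 + 845.07ms (1)
2. 845.07ms @ 1 + 845.07ms (1)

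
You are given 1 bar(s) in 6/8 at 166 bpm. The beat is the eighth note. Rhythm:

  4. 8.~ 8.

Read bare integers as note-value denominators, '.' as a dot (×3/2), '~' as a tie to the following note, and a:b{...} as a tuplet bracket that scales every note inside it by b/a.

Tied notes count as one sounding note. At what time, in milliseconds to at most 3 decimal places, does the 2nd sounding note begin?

note 2 onset = 3b = 1084.337ms

1. 0.0ms @ 0 + 1084.337ms (3)
2. 1084.337ms @ 3 + 1084.337ms (3)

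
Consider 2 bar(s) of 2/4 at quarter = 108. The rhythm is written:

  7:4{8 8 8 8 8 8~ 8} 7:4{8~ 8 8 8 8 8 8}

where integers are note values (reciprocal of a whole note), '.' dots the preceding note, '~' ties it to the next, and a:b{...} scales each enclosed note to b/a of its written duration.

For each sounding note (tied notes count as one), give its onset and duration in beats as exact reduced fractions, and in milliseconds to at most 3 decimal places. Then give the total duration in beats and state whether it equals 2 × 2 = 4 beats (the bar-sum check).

1) 0.0ms=0b +158.73ms=2/7b
2) 158.73ms=2/7b +158.73ms=2/7b
3) 317.46ms=4/7b +158.73ms=2/7b
4) 476.19ms=6/7b +158.73ms=2/7b
5) 634.921ms=8/7b +158.73ms=2/7b
6) 793.651ms=10/7b +317.46ms=4/7b
7) 1111.111ms=2b +317.46ms=4/7b
8) 1428.571ms=18/7b +158.73ms=2/7b
9) 1587.302ms=20/7b +158.73ms=2/7b
10) 1746.032ms=22/7b +158.73ms=2/7b
11) 1904.762ms=24/7b +158.73ms=2/7b
12) 2063.492ms=26/7b +158.73ms=2/7b
Σ=4b of 4 (108bpm 2/4) — PASS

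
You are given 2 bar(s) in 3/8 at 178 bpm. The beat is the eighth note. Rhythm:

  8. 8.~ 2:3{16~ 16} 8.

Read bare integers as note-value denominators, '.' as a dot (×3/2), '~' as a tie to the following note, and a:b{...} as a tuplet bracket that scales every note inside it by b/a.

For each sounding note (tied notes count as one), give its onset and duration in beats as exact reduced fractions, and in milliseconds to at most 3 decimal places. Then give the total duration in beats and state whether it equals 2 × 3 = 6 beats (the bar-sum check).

1) 0.0ms=0b +505.618ms=3/2b
2) 505.618ms=3/2b +1011.236ms=3b
3) 1516.854ms=9/2b +505.618ms=3/2b
Σ=6b of 6 (178bpm 3/8) — PASS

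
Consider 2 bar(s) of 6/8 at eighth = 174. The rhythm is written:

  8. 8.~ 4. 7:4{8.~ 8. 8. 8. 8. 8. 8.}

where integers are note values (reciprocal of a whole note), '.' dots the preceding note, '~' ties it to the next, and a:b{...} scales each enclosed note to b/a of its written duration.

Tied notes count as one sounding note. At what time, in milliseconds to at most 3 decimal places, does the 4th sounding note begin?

note 4 onset = 54/7b = 2660.099ms

1. 0.0ms @ 0 + 517.241ms (3/2)
2. 517.241ms @ 3/2 + 1551.724ms (9/2)
3. 2068.966ms @ 6 + 591.133ms (12/7)
4. 2660.099ms @ 54/7 + 295.567ms (6/7)
5. 2955.665ms @ 60/7 + 295.567ms (6/7)
6. 3251.232ms @ 66/7 + 295.567ms (6/7)
7. 3546.798ms @ 72/7 + 295.567ms (6/7)
8. 3842.365ms @ 78/7 + 295.567ms (6/7)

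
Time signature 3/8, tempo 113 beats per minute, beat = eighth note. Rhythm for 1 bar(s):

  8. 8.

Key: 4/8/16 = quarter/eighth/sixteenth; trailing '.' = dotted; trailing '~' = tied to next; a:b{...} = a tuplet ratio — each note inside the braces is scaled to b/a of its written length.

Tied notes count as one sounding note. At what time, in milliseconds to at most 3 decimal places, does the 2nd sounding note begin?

note 2 onset = 3/2b = 796.46ms

1. 0.0ms @ 0 + 796.46ms (3/2)
2. 796.46ms @ 3/2 + 796.46ms (3/2)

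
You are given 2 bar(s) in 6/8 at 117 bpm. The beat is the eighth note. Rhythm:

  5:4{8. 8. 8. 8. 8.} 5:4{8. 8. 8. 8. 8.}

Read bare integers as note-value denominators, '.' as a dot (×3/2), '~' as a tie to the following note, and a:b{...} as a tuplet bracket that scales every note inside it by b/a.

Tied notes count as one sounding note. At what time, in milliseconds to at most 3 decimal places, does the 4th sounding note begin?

note 4 onset = 18/5b = 1846.154ms

1. 0.0ms @ 0 + 615.385ms (6/5)
2. 615.385ms @ 6/5 + 615.385ms (6/5)
3. 1230.769ms @ 12/5 + 615.385ms (6/5)
4. 1846.154ms @ 18/5 + 615.385ms (6/5)
5. 2461.538ms @ 24/5 + 615.385ms (6/5)
6. 3076.923ms @ 6 + 615.385ms (6/5)
7. 3692.308ms @ 36/5 + 615.385ms (6/5)
8. 4307.692ms @ 42/5 + 615.385ms (6/5)
9. 4923.077ms @ 48/5 + 615.385ms (6/5)
10. 5538.462ms @ 54/5 + 615.385ms (6/5)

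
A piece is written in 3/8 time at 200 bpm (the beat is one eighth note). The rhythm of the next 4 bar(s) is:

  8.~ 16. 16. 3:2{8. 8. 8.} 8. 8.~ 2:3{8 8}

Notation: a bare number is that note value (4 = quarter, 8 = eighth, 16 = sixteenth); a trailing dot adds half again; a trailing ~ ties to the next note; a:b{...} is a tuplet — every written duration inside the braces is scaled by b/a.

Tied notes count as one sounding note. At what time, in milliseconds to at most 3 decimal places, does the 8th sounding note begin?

note 8 onset = 21/2b = 3150.0ms

1. 0.0ms @ 0 + 675.0ms (9/4)
2. 675.0ms @ 9/4 + 225.0ms (3/4)
3. 900.0ms @ 3 + 300.0ms (1)
4. 1200.0ms @ 4 + 300.0ms (1)
5. 1500.0ms @ 5 + 300.0ms (1)
6. 1800.0ms @ 6 + 450.0ms (3/2)
7. 2250.0ms @ 15/2 + 900.0ms (3)
8. 3150.0ms @ 21/2 + 450.0ms (3/2)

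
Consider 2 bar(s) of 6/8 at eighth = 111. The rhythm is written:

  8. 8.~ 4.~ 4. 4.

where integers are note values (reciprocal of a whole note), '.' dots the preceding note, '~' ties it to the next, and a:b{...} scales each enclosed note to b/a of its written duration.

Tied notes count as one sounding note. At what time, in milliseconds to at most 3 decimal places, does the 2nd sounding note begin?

note 2 onset = 3/2b = 810.811ms

1. 0.0ms @ 0 + 810.811ms (3/2)
2. 810.811ms @ 3/2 + 4054.054ms (15/2)
3. 4864.865ms @ 9 + 1621.622ms (3)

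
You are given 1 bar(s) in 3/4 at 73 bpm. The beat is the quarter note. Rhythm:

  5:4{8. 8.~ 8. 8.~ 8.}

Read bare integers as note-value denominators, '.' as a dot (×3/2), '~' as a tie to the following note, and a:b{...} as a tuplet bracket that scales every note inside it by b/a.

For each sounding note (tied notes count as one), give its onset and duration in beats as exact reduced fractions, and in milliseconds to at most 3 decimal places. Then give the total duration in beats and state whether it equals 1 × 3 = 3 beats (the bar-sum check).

1) 0.0ms=0b +493.151ms=3/5b
2) 493.151ms=3/5b +986.301ms=6/5b
3) 1479.452ms=9/5b +986.301ms=6/5b
Σ=3b of 3 (73bpm 3/4) — PASS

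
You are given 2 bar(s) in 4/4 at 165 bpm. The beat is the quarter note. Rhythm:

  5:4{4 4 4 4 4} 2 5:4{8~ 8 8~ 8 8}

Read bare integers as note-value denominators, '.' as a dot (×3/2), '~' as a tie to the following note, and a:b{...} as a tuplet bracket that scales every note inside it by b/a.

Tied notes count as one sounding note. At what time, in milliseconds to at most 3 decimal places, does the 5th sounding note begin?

note 5 onset = 16/5b = 1163.636ms

1. 0.0ms @ 0 + 290.909ms (4/5)
2. 290.909ms @ 4/5 + 290.909ms (4/5)
3. 581.818ms @ 8/5 + 290.909ms (4/5)
4. 872.727ms @ 12/5 + 290.909ms (4/5)
5. 1163.636ms @ 16/5 + 290.909ms (4/5)
6. 1454.545ms @ 4 + 727.273ms (2)
7. 2181.818ms @ 6 + 290.909ms (4/5)
8. 2472.727ms @ 34/5 + 290.909ms (4/5)
9. 2763.636ms @ 38/5 + 145.455ms (2/5)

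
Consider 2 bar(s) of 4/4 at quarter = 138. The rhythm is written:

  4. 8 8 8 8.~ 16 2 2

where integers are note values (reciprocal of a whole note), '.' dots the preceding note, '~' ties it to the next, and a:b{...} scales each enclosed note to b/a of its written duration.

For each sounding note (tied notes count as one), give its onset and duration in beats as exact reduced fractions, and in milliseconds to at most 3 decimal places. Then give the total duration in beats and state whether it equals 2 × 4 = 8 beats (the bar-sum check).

1) 0.0ms=0b +652.174ms=3/2b
2) 652.174ms=3/2b +217.391ms=1/2b
3) 869.565ms=2b +217.391ms=1/2b
4) 1086.957ms=5/2b +217.391ms=1/2b
5) 1304.348ms=3b +434.783ms=1b
6) 1739.13ms=4b +869.565ms=2b
7) 2608.696ms=6b +869.565ms=2b
Σ=8b of 8 (138bpm 4/4) — PASS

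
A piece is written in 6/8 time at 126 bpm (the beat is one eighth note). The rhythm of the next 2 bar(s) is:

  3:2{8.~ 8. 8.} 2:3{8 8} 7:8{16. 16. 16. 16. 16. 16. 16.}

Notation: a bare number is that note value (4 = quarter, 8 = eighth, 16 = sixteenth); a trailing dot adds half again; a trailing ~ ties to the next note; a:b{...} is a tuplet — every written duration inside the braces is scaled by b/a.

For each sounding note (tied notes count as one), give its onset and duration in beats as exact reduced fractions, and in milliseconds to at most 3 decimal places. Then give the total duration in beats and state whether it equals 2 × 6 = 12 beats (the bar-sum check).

1) 0.0ms=0b +952.381ms=2b
2) 952.381ms=2b +476.19ms=1b
3) 1428.571ms=3b +714.286ms=3/2b
4) 2142.857ms=9/2b +714.286ms=3/2b
5) 2857.143ms=6b +408.163ms=6/7b
6) 3265.306ms=48/7b +408.163ms=6/7b
7) 3673.469ms=54/7b +408.163ms=6/7b
8) 4081.633ms=60/7b +408.163ms=6/7b
9) 4489.796ms=66/7b +408.163ms=6/7b
10) 4897.959ms=72/7b +408.163ms=6/7b
11) 5306.122ms=78/7b +408.163ms=6/7b
Σ=12b of 12 (126bpm 6/8) — PASS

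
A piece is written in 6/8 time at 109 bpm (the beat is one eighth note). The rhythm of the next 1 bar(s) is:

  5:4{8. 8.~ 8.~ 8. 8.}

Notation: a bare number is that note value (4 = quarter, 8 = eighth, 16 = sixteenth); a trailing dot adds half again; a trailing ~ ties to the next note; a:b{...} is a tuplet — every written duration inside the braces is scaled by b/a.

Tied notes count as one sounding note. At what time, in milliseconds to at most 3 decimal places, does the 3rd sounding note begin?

note 3 onset = 24/5b = 2642.202ms

1. 0.0ms @ 0 + 660.55ms (6/5)
2. 660.55ms @ 6/5 + 1981.651ms (18/5)
3. 2642.202ms @ 24/5 + 660.55ms (6/5)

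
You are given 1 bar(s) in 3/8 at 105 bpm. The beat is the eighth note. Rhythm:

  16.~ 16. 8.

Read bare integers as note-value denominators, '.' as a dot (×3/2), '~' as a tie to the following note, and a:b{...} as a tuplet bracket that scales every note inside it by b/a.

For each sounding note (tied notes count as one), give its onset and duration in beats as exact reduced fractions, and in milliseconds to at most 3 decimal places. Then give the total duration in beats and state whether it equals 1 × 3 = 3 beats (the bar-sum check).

1) 0.0ms=0b +857.143ms=3/2b
2) 857.143ms=3/2b +857.143ms=3/2b
Σ=3b of 3 (105bpm 3/8) — PASS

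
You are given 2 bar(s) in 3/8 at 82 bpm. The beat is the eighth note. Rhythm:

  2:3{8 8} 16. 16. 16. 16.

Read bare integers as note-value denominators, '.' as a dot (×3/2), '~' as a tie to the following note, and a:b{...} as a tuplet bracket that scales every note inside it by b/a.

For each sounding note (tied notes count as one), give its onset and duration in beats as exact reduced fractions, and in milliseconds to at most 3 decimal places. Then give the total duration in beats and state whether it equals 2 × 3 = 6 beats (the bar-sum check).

1) 0.0ms=0b +1097.561ms=3/2b
2) 1097.561ms=3/2b +1097.561ms=3/2b
3) 2195.122ms=3b +548.78ms=3/4b
4) 2743.902ms=15/4b +548.78ms=3/4b
5) 3292.683ms=9/2b +548.78ms=3/4b
6) 3841.463ms=21/4b +548.78ms=3/4b
Σ=6b of 6 (82bpm 3/8) — PASS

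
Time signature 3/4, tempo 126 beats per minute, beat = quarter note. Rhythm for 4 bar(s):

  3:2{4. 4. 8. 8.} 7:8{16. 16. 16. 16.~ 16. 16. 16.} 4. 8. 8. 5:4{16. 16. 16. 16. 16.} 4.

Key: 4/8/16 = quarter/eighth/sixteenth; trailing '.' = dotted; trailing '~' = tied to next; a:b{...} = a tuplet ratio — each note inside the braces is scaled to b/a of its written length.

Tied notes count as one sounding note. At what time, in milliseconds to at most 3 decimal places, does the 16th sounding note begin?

note 16 onset = 48/5b = 4571.429ms

1. 0.0ms @ 0 + 476.19ms (1)
2. 476.19ms @ 1 + 476.19ms (1)
3. 952.381ms @ 2 + 238.095ms (1/2)
4. 1190.476ms @ 5/2 + 238.095ms (1/2)
5. 1428.571ms @ 3 + 204.082ms (3/7)
6. 1632.653ms @ 24/7 + 204.082ms (3/7)
7. 1836.735ms @ 27/7 + 204.082ms (3/7)
8. 2040.816ms @ 30/7 + 408.163ms (6/7)
9. 2448.98ms @ 36/7 + 204.082ms (3/7)
10. 2653.061ms @ 39/7 + 204.082ms (3/7)
11. 2857.143ms @ 6 + 714.286ms (3/2)
12. 3571.429ms @ 15/2 + 357.143ms (3/4)
13. 3928.571ms @ 33/4 + 357.143ms (3/4)
14. 4285.714ms @ 9 + 142.857ms (3/10)
15. 4428.571ms @ 93/10 + 142.857ms (3/10)
16. 4571.429ms @ 48/5 + 142.857ms (3/10)
17. 4714.286ms @ 99/10 + 142.857ms (3/10)
18. 4857.143ms @ 51/5 + 142.857ms (3/10)
19. 5000.0ms @ 21/2 + 714.286ms (3/2)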